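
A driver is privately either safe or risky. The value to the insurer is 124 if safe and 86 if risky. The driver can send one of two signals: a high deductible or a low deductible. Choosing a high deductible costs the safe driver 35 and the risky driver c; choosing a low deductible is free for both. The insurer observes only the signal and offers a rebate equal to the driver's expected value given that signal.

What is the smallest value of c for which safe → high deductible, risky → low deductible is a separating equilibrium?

38

Under separation: high deductible → safe (pays 124); low deductible → risky (pays 86).
Safe: 124 − 35 = 89 ≥ 86 − 0 = 86. Holds regardless of c. ✓
Risky: 86 − 0 ≥ 124 − c, so c ≥ 124 − 86 = 38.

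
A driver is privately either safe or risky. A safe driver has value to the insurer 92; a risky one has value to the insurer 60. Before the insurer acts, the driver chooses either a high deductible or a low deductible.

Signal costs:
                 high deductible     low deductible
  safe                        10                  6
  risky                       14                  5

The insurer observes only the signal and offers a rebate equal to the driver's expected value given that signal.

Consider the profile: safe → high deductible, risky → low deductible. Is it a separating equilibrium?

Under separation the insurer infers type exactly: high deductible → safe (pays 92), low deductible → risky (pays 60).
Safe: high deductible gives 92 − 10 = 82; low deductible gives 60 − 6 = 54. No deviation. ✓
Risky: low deductible gives 60 − 5 = 55; high deductible gives 92 − 14 = 78. Would deviate. ✗

No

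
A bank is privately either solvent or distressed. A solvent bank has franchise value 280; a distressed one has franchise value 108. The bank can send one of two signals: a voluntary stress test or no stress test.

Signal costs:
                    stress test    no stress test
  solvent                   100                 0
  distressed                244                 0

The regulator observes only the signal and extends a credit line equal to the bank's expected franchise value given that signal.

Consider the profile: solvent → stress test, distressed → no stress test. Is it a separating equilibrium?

Under separation the regulator infers type exactly: stress test → solvent (pays 280), no stress test → distressed (pays 108).
Solvent: stress test gives 280 − 100 = 180; no stress test gives 108 − 0 = 108. No deviation. ✓
Distressed: no stress test gives 108 − 0 = 108; stress test gives 280 − 244 = 36. No deviation. ✓
Both incentive constraints hold.

Yes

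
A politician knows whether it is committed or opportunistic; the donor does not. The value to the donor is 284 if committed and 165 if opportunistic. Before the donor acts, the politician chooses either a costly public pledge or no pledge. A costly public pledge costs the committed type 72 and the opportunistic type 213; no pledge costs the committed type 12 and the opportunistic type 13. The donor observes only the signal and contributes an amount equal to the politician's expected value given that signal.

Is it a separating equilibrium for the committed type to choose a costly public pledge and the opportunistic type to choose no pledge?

Yes

Under separation the donor infers type exactly: pledge → committed (pays 284), no pledge → opportunistic (pays 165).
Committed: pledge gives 284 − 72 = 212; no pledge gives 165 − 12 = 153. No deviation. ✓
Opportunistic: no pledge gives 165 − 13 = 152; pledge gives 284 − 213 = 71. No deviation. ✓
Both incentive constraints hold.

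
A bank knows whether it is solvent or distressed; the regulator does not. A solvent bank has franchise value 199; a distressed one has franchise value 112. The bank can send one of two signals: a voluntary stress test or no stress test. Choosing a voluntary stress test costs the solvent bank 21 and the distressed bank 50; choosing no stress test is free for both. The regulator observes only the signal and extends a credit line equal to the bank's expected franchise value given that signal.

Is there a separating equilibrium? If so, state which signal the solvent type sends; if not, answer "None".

None

Try solvent → stress test, distressed → no stress test:
  If types separate, stress test earns payment 199 and no stress test earns 112.
  Solvent: stress test gives 199 − 21 = 178; no stress test gives 112 − 0 = 112. No deviation. ✓
  Distressed: no stress test gives 112 − 0 = 112; stress test gives 199 − 50 = 149. Would deviate. ✗
Try solvent → no stress test, distressed → stress test:
  If types separate, no stress test earns payment 199 and stress test earns 112.
  Solvent: no stress test gives 199 − 0 = 199; stress test gives 112 − 21 = 91. No deviation. ✓
  Distressed: stress test gives 112 − 50 = 62; no stress test gives 199 − 0 = 199. Would deviate. ✗
Neither assignment is incentive-compatible.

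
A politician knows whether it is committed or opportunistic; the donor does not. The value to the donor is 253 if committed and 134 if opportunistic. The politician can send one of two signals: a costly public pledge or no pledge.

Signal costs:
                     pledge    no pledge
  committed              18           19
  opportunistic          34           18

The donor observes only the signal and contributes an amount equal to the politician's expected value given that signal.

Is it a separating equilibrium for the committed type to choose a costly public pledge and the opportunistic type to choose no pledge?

No

Under separation the donor infers type exactly: pledge → committed (pays 253), no pledge → opportunistic (pays 134).
Committed: pledge gives 253 − 18 = 235; no pledge gives 134 − 19 = 115. No deviation. ✓
Opportunistic: no pledge gives 134 − 18 = 116; pledge gives 253 − 34 = 219. Would deviate. ✗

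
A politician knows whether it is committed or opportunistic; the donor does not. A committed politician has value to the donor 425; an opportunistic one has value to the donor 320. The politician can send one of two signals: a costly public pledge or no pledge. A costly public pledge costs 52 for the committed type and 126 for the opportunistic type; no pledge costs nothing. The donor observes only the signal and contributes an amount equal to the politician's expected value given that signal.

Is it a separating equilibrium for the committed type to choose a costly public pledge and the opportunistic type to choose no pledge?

Under separation the donor infers type exactly: pledge → committed (pays 425), no pledge → opportunistic (pays 320).
Committed: pledge gives 425 − 52 = 373; no pledge gives 320 − 0 = 320. No deviation. ✓
Opportunistic: no pledge gives 320 − 0 = 320; pledge gives 425 − 126 = 299. No deviation. ✓
Both incentive constraints hold.

Yes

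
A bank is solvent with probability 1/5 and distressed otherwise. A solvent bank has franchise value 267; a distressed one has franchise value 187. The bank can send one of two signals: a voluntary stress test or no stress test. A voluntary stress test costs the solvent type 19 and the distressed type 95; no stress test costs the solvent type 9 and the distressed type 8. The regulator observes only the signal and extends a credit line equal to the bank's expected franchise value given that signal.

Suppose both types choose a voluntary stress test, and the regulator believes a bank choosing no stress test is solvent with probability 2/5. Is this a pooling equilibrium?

No

At the pooled signal (stress test) the regulator holds the prior 1/5 and pays 1/5·267 + 4/5·187 = 203. Off-path (no stress test) belief 2/5 gives 2/5·267 + 3/5·187 = 219.
Solvent: stress test gives 203 − 19 = 184; no stress test gives 219 − 9 = 210. Deviates. ✗
Distressed: stress test gives 203 − 95 = 108; no stress test gives 219 − 8 = 211. Deviates. ✗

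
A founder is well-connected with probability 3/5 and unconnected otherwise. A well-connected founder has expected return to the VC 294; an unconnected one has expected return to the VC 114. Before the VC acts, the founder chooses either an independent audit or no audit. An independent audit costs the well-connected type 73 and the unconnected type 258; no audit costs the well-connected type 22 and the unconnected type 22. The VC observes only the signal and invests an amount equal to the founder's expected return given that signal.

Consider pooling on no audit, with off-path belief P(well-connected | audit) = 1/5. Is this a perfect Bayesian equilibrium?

Yes

At the pooled signal (no audit) the VC holds the prior 3/5 and pays 3/5·294 + 2/5·114 = 222. Off-path (audit) belief 1/5 gives 1/5·294 + 4/5·114 = 150.
Well-connected: no audit gives 222 − 22 = 200; audit gives 150 − 73 = 77. Stays. ✓
Unconnected: no audit gives 222 − 22 = 200; audit gives 150 − 258 = -108. Stays. ✓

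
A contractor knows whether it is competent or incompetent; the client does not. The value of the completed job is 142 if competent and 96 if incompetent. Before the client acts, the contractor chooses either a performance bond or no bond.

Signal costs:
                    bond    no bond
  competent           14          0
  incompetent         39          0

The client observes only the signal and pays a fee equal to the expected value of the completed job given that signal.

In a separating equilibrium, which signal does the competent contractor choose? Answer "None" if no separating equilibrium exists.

Try competent → bond, incompetent → no bond:
  If types separate, bond earns payment 142 and no bond earns 96.
  Competent: bond gives 142 − 14 = 128; no bond gives 96 − 0 = 96. No deviation. ✓
  Incompetent: no bond gives 96 − 0 = 96; bond gives 142 − 39 = 103. Would deviate. ✗
Try competent → no bond, incompetent → bond:
  If types separate, no bond earns payment 142 and bond earns 96.
  Competent: no bond gives 142 − 0 = 142; bond gives 96 − 14 = 82. No deviation. ✓
  Incompetent: bond gives 96 − 39 = 57; no bond gives 142 − 0 = 142. Would deviate. ✗
Neither assignment is incentive-compatible.

None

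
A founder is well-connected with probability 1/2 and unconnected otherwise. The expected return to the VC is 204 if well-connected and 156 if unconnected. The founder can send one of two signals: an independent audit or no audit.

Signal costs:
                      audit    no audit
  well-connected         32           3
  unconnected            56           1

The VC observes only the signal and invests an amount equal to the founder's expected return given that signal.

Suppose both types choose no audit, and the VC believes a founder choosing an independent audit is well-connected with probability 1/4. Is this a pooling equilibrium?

On the equilibrium path (no audit) the VC holds the prior 1/2 and pays 1/2·204 + 1/2·156 = 180. Off-path (audit) belief 1/4 gives 1/4·204 + 3/4·156 = 168.
Well-connected: no audit gives 180 − 3 = 177; audit gives 168 − 32 = 136. Stays. ✓
Unconnected: no audit gives 180 − 1 = 179; audit gives 168 − 56 = 112. Stays. ✓
Beliefs are Bayes-consistent on-path and both types best-respond.

Yes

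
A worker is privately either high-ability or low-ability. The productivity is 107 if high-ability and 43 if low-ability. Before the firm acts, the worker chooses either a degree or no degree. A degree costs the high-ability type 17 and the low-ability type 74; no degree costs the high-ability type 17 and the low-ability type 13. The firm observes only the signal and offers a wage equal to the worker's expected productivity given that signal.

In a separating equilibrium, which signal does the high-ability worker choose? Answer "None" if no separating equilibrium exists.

Try high-ability → degree, low-ability → no degree:
  Under separation the firm infers type exactly: degree → high-ability (pays 107), no degree → low-ability (pays 43).
  High-ability: degree gives 107 − 17 = 90; no degree gives 43 − 17 = 26. No deviation. ✓
  Low-ability: no degree gives 43 − 13 = 30; degree gives 107 − 74 = 33. Would deviate. ✗
Try high-ability → no degree, low-ability → degree:
  Under separation the firm infers type exactly: no degree → high-ability (pays 107), degree → low-ability (pays 43).
  High-ability: no degree gives 107 − 17 = 90; degree gives 43 − 17 = 26. No deviation. ✓
  Low-ability: degree gives 43 − 74 = -31; no degree gives 107 − 13 = 94. Would deviate. ✗
Neither assignment is incentive-compatible.

None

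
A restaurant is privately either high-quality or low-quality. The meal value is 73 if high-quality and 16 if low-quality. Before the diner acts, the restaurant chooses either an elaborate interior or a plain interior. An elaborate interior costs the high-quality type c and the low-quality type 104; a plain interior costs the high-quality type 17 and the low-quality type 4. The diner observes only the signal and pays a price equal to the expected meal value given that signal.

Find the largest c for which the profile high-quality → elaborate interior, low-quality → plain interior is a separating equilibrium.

Under separation: elaborate interior → high-quality (pays 73); plain interior → low-quality (pays 16).
Low-quality: 16 − 4 = 12 ≥ 73 − 104 = -31. Holds regardless of c. ✓
High-quality: 73 − c ≥ 16 − 17, so c ≤ 73 − -1 = 74.

74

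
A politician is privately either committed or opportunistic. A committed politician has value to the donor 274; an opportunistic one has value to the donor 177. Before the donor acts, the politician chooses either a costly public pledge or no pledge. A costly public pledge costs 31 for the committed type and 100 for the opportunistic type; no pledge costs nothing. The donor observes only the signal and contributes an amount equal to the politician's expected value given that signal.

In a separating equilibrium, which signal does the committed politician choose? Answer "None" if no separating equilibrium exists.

pledge

Try committed → pledge, opportunistic → no pledge:
  Under separation the donor infers type exactly: pledge → committed (pays 274), no pledge → opportunistic (pays 177).
  Committed: pledge gives 274 − 31 = 243; no pledge gives 177 − 0 = 177. No deviation. ✓
  Opportunistic: no pledge gives 177 − 0 = 177; pledge gives 274 − 100 = 174. No deviation. ✓
Both hold — the committed type sends pledge.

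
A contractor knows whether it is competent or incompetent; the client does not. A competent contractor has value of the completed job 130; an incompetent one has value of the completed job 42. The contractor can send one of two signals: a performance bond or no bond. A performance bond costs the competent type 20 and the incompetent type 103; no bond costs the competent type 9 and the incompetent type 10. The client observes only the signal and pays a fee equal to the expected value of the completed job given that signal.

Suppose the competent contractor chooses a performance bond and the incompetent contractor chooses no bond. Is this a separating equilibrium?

If types separate, bond earns payment 130 and no bond earns 42.
Competent: bond gives 130 − 20 = 110; no bond gives 42 − 9 = 33. No deviation. ✓
Incompetent: no bond gives 42 − 10 = 32; bond gives 130 − 103 = 27. No deviation. ✓
Neither type gains from mimicking the other.

Yes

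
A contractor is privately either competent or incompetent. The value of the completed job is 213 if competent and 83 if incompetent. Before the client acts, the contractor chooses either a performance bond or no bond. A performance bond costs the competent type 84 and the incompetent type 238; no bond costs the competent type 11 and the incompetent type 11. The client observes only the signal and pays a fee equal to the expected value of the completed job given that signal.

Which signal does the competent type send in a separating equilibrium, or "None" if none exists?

Try competent → bond, incompetent → no bond:
  If types separate, bond earns payment 213 and no bond earns 83.
  Competent: bond gives 213 − 84 = 129; no bond gives 83 − 11 = 72. No deviation. ✓
  Incompetent: no bond gives 83 − 11 = 72; bond gives 213 − 238 = -25. No deviation. ✓
Both hold — the competent type sends bond.

bond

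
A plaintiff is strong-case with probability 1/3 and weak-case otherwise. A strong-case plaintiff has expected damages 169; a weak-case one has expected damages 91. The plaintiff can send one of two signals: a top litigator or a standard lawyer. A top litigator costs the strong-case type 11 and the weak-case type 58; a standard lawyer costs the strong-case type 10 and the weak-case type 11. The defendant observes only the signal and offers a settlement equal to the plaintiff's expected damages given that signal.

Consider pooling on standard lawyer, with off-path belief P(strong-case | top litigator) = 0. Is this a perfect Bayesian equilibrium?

On the equilibrium path (standard lawyer) the defendant holds the prior 1/3 and pays 1/3·169 + 2/3·91 = 117. Off-path (top litigator) belief 0 gives 0·169 + 1·91 = 91.
Strong-case: standard lawyer gives 117 − 10 = 107; top litigator gives 91 − 11 = 80. Stays. ✓
Weak-case: standard lawyer gives 117 − 11 = 106; top litigator gives 91 − 58 = 33. Stays. ✓
Beliefs are Bayes-consistent on-path and both types best-respond.

Yes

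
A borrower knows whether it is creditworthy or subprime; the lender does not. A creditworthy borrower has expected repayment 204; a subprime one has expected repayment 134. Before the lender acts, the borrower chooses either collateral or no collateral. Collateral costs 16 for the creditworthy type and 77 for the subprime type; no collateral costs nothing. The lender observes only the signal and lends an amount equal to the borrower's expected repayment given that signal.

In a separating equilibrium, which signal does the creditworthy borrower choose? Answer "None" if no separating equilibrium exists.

Try creditworthy → collateral, subprime → no collateral:
  If types separate, collateral earns payment 204 and no collateral earns 134.
  Creditworthy: collateral gives 204 − 16 = 188; no collateral gives 134 − 0 = 134. No deviation. ✓
  Subprime: no collateral gives 134 − 0 = 134; collateral gives 204 − 77 = 127. No deviation. ✓
Both hold — the creditworthy type sends collateral.

collateral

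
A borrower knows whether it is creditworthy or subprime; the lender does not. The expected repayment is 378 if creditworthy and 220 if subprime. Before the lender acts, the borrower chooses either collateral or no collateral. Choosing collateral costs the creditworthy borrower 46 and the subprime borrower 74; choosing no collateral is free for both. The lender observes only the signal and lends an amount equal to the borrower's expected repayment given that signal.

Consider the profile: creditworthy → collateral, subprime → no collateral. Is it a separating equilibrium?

If types separate, collateral earns payment 378 and no collateral earns 220.
Creditworthy: collateral gives 378 − 46 = 332; no collateral gives 220 − 0 = 220. No deviation. ✓
Subprime: no collateral gives 220 − 0 = 220; collateral gives 378 − 74 = 304. Would deviate. ✗

No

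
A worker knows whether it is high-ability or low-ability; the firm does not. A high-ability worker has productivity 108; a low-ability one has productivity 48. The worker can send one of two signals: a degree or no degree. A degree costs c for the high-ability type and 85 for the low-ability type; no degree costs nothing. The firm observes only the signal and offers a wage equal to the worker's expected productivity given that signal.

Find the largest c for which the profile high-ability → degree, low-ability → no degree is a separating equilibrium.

Under separation: degree → high-ability (pays 108); no degree → low-ability (pays 48).
Low-ability: 48 − 0 = 48 ≥ 108 − 85 = 23. Holds regardless of c. ✓
High-ability: 108 − c ≥ 48 − 0, so c ≤ 108 − 48 = 60.

60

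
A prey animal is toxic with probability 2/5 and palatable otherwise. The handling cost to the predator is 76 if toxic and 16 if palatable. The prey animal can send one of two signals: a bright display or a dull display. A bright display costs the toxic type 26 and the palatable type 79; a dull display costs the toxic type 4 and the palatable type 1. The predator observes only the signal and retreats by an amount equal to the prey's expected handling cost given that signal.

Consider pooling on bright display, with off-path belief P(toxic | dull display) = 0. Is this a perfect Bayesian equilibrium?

No

On the equilibrium path (bright display) the predator holds the prior 2/5 and pays 2/5·76 + 3/5·16 = 40. Off-path (dull display) belief 0 gives 0·76 + 1·16 = 16.
Toxic: bright display gives 40 − 26 = 14; dull display gives 16 − 4 = 12. Stays. ✓
Palatable: bright display gives 40 − 79 = -39; dull display gives 16 − 1 = 15. Deviates. ✗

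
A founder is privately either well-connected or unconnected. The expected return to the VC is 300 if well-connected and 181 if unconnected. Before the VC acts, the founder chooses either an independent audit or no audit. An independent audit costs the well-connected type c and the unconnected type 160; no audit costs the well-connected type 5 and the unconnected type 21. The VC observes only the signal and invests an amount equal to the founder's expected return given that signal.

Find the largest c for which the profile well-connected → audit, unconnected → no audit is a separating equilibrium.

124

Under separation: audit → well-connected (pays 300); no audit → unconnected (pays 181).
Unconnected: 181 − 21 = 160 ≥ 300 − 160 = 140. Holds regardless of c. ✓
Well-connected: 300 − c ≥ 181 − 5, so c ≤ 300 − 176 = 124.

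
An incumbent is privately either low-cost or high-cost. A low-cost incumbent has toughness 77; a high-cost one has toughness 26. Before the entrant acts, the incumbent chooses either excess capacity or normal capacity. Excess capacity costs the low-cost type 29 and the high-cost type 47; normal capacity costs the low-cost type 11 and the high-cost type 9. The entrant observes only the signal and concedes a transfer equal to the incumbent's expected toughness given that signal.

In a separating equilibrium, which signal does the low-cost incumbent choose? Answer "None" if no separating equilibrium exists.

None

Try low-cost → excess capacity, high-cost → normal capacity:
  If types separate, excess capacity earns payment 77 and normal capacity earns 26.
  Low-cost: excess capacity gives 77 − 29 = 48; normal capacity gives 26 − 11 = 15. No deviation. ✓
  High-cost: normal capacity gives 26 − 9 = 17; excess capacity gives 77 − 47 = 30. Would deviate. ✗
Try low-cost → normal capacity, high-cost → excess capacity:
  If types separate, normal capacity earns payment 77 and excess capacity earns 26.
  Low-cost: normal capacity gives 77 − 11 = 66; excess capacity gives 26 − 29 = -3. No deviation. ✓
  High-cost: excess capacity gives 26 − 47 = -21; normal capacity gives 77 − 9 = 68. Would deviate. ✗
Neither assignment is incentive-compatible.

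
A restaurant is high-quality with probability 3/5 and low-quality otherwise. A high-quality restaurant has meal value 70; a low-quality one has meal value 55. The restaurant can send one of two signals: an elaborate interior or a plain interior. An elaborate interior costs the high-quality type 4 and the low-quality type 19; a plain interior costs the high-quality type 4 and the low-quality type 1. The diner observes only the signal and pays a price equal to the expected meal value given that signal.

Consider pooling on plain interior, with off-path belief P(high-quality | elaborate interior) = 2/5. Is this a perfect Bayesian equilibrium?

Yes

At the pooled signal (plain interior) the diner holds the prior 3/5 and pays 3/5·70 + 2/5·55 = 64. Off-path (elaborate interior) belief 2/5 gives 2/5·70 + 3/5·55 = 61.
High-quality: plain interior gives 64 − 4 = 60; elaborate interior gives 61 − 4 = 57. Stays. ✓
Low-quality: plain interior gives 64 − 1 = 63; elaborate interior gives 61 − 19 = 42. Stays. ✓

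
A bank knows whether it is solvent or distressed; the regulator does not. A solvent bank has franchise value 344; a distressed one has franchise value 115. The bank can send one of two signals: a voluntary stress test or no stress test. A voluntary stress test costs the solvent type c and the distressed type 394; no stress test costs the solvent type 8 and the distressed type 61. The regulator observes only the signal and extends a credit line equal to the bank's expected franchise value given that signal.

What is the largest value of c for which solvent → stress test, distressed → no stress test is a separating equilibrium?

Under separation: stress test → solvent (pays 344); no stress test → distressed (pays 115).
Distressed: 115 − 61 = 54 ≥ 344 − 394 = -50. Holds regardless of c. ✓
Solvent: 344 − c ≥ 115 − 8, so c ≤ 344 − 107 = 237.

237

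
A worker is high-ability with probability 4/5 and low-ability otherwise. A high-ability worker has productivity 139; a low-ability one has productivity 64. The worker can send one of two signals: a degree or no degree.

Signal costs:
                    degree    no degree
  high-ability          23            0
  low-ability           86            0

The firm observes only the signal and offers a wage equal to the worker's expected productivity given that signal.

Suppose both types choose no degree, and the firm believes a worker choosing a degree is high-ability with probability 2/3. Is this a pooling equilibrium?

On the equilibrium path (no degree) the firm holds the prior 4/5 and pays 4/5·139 + 1/5·64 = 124. Off-path (degree) belief 2/3 gives 2/3·139 + 1/3·64 = 114.
High-ability: no degree gives 124 − 0 = 124; degree gives 114 − 23 = 91. Stays. ✓
Low-ability: no degree gives 124 − 0 = 124; degree gives 114 − 86 = 28. Stays. ✓
Beliefs are Bayes-consistent on-path and both types best-respond.

Yes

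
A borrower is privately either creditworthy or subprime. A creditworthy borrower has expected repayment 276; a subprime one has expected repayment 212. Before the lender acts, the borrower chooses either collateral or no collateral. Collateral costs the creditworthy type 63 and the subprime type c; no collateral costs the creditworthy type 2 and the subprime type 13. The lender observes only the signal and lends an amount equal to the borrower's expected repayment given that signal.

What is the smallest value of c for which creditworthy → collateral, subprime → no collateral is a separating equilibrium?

77

Under separation: collateral → creditworthy (pays 276); no collateral → subprime (pays 212).
Creditworthy: 276 − 63 = 213 ≥ 212 − 2 = 210. Holds regardless of c. ✓
Subprime: 212 − 13 ≥ 276 − c, so c ≥ 276 − 199 = 77.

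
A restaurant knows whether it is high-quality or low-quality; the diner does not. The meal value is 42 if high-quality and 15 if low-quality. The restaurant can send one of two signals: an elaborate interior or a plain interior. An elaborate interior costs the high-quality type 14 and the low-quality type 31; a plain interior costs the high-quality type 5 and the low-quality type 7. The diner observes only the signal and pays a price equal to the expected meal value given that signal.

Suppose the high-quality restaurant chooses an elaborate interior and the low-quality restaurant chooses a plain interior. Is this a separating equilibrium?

No

If types separate, elaborate interior earns payment 42 and plain interior earns 15.
High-quality: elaborate interior gives 42 − 14 = 28; plain interior gives 15 − 5 = 10. No deviation. ✓
Low-quality: plain interior gives 15 − 7 = 8; elaborate interior gives 42 − 31 = 11. Would deviate. ✗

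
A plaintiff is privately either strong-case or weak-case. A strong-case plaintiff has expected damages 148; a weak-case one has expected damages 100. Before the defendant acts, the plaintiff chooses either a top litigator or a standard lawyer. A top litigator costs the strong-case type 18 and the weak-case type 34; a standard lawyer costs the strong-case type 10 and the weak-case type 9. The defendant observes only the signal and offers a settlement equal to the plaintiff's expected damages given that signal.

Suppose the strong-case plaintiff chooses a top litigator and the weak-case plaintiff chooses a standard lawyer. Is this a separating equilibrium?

No

Under separation the defendant infers type exactly: top litigator → strong-case (pays 148), standard lawyer → weak-case (pays 100).
Strong-case: top litigator gives 148 − 18 = 130; standard lawyer gives 100 − 10 = 90. No deviation. ✓
Weak-case: standard lawyer gives 100 − 9 = 91; top litigator gives 148 − 34 = 114. Would deviate. ✗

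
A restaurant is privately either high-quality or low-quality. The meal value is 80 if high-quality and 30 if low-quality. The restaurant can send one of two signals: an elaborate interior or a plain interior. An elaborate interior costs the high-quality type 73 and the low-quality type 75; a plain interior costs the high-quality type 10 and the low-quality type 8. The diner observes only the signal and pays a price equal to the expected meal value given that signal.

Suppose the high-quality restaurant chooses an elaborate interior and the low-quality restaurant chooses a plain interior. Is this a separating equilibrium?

Under separation the diner infers type exactly: elaborate interior → high-quality (pays 80), plain interior → low-quality (pays 30).
High-quality: elaborate interior gives 80 − 73 = 7; plain interior gives 30 − 10 = 20. Would deviate. ✗
Low-quality: plain interior gives 30 − 8 = 22; elaborate interior gives 80 − 75 = 5. No deviation. ✓

No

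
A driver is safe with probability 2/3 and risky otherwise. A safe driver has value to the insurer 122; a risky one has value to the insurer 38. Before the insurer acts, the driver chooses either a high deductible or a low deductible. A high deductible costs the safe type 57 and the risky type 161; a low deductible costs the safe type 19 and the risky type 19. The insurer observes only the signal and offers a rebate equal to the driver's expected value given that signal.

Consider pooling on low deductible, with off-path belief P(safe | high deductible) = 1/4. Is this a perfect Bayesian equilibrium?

At the pooled signal (low deductible) the insurer holds the prior 2/3 and pays 2/3·122 + 1/3·38 = 94. Off-path (high deductible) belief 1/4 gives 1/4·122 + 3/4·38 = 59.
Safe: low deductible gives 94 − 19 = 75; high deductible gives 59 − 57 = 2. Stays. ✓
Risky: low deductible gives 94 − 19 = 75; high deductible gives 59 − 161 = -102. Stays. ✓

Yes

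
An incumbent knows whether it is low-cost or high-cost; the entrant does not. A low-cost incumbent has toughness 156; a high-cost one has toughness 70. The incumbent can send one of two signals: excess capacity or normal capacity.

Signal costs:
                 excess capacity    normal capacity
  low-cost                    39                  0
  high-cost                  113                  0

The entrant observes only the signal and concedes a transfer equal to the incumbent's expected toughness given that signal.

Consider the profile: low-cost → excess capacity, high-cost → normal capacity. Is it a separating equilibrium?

Yes

Under separation the entrant infers type exactly: excess capacity → low-cost (pays 156), normal capacity → high-cost (pays 70).
Low-cost: excess capacity gives 156 − 39 = 117; normal capacity gives 70 − 0 = 70. No deviation. ✓
High-cost: normal capacity gives 70 − 0 = 70; excess capacity gives 156 − 113 = 43. No deviation. ✓
Both incentive constraints hold.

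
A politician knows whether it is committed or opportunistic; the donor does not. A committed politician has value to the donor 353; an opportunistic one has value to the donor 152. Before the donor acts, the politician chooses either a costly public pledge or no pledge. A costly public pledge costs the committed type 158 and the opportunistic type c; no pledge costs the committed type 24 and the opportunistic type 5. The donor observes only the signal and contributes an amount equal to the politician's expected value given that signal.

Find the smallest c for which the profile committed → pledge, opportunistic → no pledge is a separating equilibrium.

Under separation: pledge → committed (pays 353); no pledge → opportunistic (pays 152).
Committed: 353 − 158 = 195 ≥ 152 − 24 = 128. Holds regardless of c. ✓
Opportunistic: 152 − 5 ≥ 353 − c, so c ≥ 353 − 147 = 206.

206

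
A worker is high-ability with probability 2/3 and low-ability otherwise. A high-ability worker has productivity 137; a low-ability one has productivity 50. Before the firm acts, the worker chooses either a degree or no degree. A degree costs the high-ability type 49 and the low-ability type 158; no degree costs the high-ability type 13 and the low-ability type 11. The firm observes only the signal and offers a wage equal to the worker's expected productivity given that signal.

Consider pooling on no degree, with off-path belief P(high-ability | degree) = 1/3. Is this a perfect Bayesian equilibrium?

Yes

On the equilibrium path (no degree) the firm holds the prior 2/3 and pays 2/3·137 + 1/3·50 = 108. Off-path (degree) belief 1/3 gives 1/3·137 + 2/3·50 = 79.
High-ability: no degree gives 108 − 13 = 95; degree gives 79 − 49 = 30. Stays. ✓
Low-ability: no degree gives 108 − 11 = 97; degree gives 79 − 158 = -79. Stays. ✓
Beliefs are Bayes-consistent on-path and both types best-respond.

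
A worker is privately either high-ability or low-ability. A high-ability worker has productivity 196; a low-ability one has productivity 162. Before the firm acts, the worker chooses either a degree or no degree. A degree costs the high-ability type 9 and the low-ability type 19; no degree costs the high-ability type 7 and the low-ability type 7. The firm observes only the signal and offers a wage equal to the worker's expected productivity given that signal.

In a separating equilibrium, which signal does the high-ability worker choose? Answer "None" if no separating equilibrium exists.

Try high-ability → degree, low-ability → no degree:
  Under separation the firm infers type exactly: degree → high-ability (pays 196), no degree → low-ability (pays 162).
  High-ability: degree gives 196 − 9 = 187; no degree gives 162 − 7 = 155. No deviation. ✓
  Low-ability: no degree gives 162 − 7 = 155; degree gives 196 − 19 = 177. Would deviate. ✗
Try high-ability → no degree, low-ability → degree:
  Under separation the firm infers type exactly: no degree → high-ability (pays 196), degree → low-ability (pays 162).
  High-ability: no degree gives 196 − 7 = 189; degree gives 162 − 9 = 153. No deviation. ✓
  Low-ability: degree gives 162 − 19 = 143; no degree gives 196 − 7 = 189. Would deviate. ✗
Neither assignment is incentive-compatible.

None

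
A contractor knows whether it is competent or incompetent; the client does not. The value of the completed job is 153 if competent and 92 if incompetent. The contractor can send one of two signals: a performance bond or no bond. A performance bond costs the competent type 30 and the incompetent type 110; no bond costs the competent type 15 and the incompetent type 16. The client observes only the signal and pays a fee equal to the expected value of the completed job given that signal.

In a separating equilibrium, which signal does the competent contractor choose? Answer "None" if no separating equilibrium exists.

bond

Try competent → bond, incompetent → no bond:
  Under separation the client infers type exactly: bond → competent (pays 153), no bond → incompetent (pays 92).
  Competent: bond gives 153 − 30 = 123; no bond gives 92 − 15 = 77. No deviation. ✓
  Incompetent: no bond gives 92 − 16 = 76; bond gives 153 − 110 = 43. No deviation. ✓
Both hold — the competent type sends bond.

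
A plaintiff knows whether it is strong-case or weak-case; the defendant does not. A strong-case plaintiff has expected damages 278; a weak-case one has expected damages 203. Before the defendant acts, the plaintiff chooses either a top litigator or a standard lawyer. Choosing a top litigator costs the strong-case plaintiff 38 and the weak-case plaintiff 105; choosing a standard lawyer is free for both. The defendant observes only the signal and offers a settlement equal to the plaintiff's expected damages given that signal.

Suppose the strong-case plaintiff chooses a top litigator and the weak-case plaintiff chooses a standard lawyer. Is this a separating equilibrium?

Under separation the defendant infers type exactly: top litigator → strong-case (pays 278), standard lawyer → weak-case (pays 203).
Strong-case: top litigator gives 278 − 38 = 240; standard lawyer gives 203 − 0 = 203. No deviation. ✓
Weak-case: standard lawyer gives 203 − 0 = 203; top litigator gives 278 − 105 = 173. No deviation. ✓
Both incentive constraints hold.

Yes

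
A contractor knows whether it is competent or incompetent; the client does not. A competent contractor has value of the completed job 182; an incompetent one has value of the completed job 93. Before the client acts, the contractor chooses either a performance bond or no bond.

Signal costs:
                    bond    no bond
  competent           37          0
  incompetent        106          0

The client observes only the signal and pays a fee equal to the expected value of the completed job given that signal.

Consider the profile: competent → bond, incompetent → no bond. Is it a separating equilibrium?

Under separation the client infers type exactly: bond → competent (pays 182), no bond → incompetent (pays 93).
Competent: bond gives 182 − 37 = 145; no bond gives 93 − 0 = 93. No deviation. ✓
Incompetent: no bond gives 93 − 0 = 93; bond gives 182 − 106 = 76. No deviation. ✓
Neither type gains from mimicking the other.

Yes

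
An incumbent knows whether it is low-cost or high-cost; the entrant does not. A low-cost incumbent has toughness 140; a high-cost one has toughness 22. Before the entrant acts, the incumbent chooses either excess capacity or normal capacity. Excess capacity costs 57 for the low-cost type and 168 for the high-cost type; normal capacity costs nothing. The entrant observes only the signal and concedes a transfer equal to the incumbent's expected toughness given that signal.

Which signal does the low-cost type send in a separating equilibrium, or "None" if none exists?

excess capacity

Try low-cost → excess capacity, high-cost → normal capacity:
  Under separation the entrant infers type exactly: excess capacity → low-cost (pays 140), normal capacity → high-cost (pays 22).
  Low-cost: excess capacity gives 140 − 57 = 83; normal capacity gives 22 − 0 = 22. No deviation. ✓
  High-cost: normal capacity gives 22 − 0 = 22; excess capacity gives 140 − 168 = -28. No deviation. ✓
Both hold — the low-cost type sends excess capacity.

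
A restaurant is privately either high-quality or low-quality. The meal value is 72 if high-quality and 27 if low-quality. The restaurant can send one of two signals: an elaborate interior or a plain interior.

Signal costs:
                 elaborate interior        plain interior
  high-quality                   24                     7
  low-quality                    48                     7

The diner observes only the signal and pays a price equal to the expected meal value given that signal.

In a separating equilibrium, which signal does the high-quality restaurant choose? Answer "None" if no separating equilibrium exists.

None

Try high-quality → elaborate interior, low-quality → plain interior:
  If types separate, elaborate interior earns payment 72 and plain interior earns 27.
  High-quality: elaborate interior gives 72 − 24 = 48; plain interior gives 27 − 7 = 20. No deviation. ✓
  Low-quality: plain interior gives 27 − 7 = 20; elaborate interior gives 72 − 48 = 24. Would deviate. ✗
Try high-quality → plain interior, low-quality → elaborate interior:
  If types separate, plain interior earns payment 72 and elaborate interior earns 27.
  High-quality: plain interior gives 72 − 7 = 65; elaborate interior gives 27 − 24 = 3. No deviation. ✓
  Low-quality: elaborate interior gives 27 − 48 = -21; plain interior gives 72 − 7 = 65. Would deviate. ✗
Neither assignment is incentive-compatible.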